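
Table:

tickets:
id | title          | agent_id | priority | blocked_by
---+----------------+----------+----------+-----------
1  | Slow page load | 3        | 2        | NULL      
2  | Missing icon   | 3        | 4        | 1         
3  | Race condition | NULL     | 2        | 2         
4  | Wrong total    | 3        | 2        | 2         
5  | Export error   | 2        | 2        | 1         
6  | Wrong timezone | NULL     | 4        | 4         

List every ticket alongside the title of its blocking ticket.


This is a self-join: tickets is joined to a second copy of itself, matching each row's blocked_by to another row's id. Use LEFT JOIN so rows with blocked_by=NULL are kept.
  - ticket 1 (Slow page load): blocked_by=NULL -> NULL
  - ticket 2 (Missing icon): blocked_by=1 -> Slow page load
  - ticket 3 (Race condition): blocked_by=2 -> Missing icon
  - ticket 4 (Wrong total): blocked_by=2 -> Missing icon
  - ticket 5 (Export error): blocked_by=1 -> Slow page load
  - ticket 6 (Wrong timezone): blocked_by=4 -> Wrong total

SQL:
SELECT a.title AS item, b.title AS blocked_by
FROM tickets a
LEFT JOIN tickets b ON a.blocked_by = b.id

Result:
item           | blocked_by    
---------------+---------------
Slow page load | NULL          
Missing icon   | Slow page load
Race condition | Missing icon  
Wrong total    | Missing icon  
Export error   | Slow page load
Wrong timezone | Wrong total   


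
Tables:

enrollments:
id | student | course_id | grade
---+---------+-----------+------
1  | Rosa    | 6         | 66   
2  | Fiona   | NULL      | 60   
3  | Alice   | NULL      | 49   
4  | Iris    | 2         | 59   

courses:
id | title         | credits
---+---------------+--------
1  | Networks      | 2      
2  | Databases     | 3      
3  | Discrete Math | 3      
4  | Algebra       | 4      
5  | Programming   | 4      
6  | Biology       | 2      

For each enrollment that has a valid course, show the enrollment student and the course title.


INNER JOIN keeps only enrollments rows whose course_id matches an id in courses. Walk through each enrollment:
  - enrollment 1 (Rosa): course_id=6 -> matches Biology
  - enrollment 2 (Fiona): course_id=NULL, no match -> dropped
  - enrollment 3 (Alice): course_id=NULL, no match -> dropped
  - enrollment 4 (Iris): course_id=2 -> matches Databases
So 2 of 4 rows are dropped.

SQL:
SELECT a.student, b.title AS course
FROM enrollments a
INNER JOIN courses b ON a.course_id = b.id

Result:
student | course   
--------+----------
Rosa    | Biology  
Iris    | Databases


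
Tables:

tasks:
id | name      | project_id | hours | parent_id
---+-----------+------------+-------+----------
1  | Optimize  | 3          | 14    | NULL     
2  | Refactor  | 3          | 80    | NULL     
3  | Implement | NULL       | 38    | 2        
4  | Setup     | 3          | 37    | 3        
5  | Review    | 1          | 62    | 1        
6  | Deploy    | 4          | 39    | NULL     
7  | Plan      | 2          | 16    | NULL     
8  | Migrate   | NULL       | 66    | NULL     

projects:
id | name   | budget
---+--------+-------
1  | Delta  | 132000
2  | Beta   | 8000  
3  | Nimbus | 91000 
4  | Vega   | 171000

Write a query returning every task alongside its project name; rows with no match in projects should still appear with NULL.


LEFT JOIN keeps every row from tasks (the left table); where project_id has no match in projects, the project columns become NULL. Walk through each task:
  - task 1 (Optimize): project_id=3 -> matches Nimbus
  - task 2 (Refactor): project_id=3 -> matches Nimbus
  - task 3 (Implement): project_id=NULL, no match -> kept with NULL
  - task 4 (Setup): project_id=3 -> matches Nimbus
  - task 5 (Review): project_id=1 -> matches Delta
  - task 6 (Deploy): project_id=4 -> matches Vega
  - task 7 (Plan): project_id=2 -> matches Beta
  - task 8 (Migrate): project_id=NULL, no match -> kept with NULL
All 8 rows appear; 2 have NULL project.

SQL:
SELECT a.name, b.name AS project
FROM tasks a
LEFT JOIN projects b ON a.project_id = b.id

Result:
name      | project
----------+--------
Optimize  | Nimbus 
Refactor  | Nimbus 
Implement | NULL   
Setup     | Nimbus 
Review    | Delta  
Deploy    | Vega   
Plan      | Beta   
Migrate   | NULL   


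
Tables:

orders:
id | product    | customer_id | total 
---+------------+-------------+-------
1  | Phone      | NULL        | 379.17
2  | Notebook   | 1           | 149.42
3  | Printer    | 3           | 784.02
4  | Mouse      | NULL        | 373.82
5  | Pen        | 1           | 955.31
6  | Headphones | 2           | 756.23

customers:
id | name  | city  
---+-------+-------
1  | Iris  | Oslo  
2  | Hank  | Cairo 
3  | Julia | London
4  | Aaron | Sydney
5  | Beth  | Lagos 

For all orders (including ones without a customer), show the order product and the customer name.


LEFT JOIN keeps every row from orders (the left table); where customer_id has no match in customers, the customer columns become NULL. Walk through each order:
  - order 1 (Phone): customer_id=NULL, no match -> kept with NULL
  - order 2 (Notebook): customer_id=1 -> matches Iris
  - order 3 (Printer): customer_id=3 -> matches Julia
  - order 4 (Mouse): customer_id=NULL, no match -> kept with NULL
  - order 5 (Pen): customer_id=1 -> matches Iris
  - order 6 (Headphones): customer_id=2 -> matches Hank
All 6 rows appear; 2 have NULL customer.

SQL:
SELECT a.product, b.name AS customer
FROM orders a
LEFT JOIN customers b ON a.customer_id = b.id

Result:
product    | customer
-----------+---------
Phone      | NULL    
Notebook   | Iris    
Printer    | Julia   
Mouse      | NULL    
Pen        | Iris    
Headphones | Hank    


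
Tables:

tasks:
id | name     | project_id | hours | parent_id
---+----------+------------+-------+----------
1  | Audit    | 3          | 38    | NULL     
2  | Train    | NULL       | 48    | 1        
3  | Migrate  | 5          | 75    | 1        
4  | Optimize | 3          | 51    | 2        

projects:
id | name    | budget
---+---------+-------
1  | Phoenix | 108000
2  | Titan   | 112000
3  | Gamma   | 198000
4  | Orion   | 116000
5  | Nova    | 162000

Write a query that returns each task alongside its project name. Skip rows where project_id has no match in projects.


INNER JOIN keeps only tasks rows whose project_id matches an id in projects. Walk through each task:
  - task 1 (Audit): project_id=3 -> matches Gamma
  - task 2 (Train): project_id=NULL, no match -> dropped
  - task 3 (Migrate): project_id=5 -> matches Nova
  - task 4 (Optimize): project_id=3 -> matches Gamma
So 1 of 4 rows is dropped.

SQL:
SELECT a.name, b.name AS project
FROM tasks a
INNER JOIN projects b ON a.project_id = b.id

Result:
name     | project
---------+--------
Audit    | Gamma  
Migrate  | Nova   
Optimize | Gamma  


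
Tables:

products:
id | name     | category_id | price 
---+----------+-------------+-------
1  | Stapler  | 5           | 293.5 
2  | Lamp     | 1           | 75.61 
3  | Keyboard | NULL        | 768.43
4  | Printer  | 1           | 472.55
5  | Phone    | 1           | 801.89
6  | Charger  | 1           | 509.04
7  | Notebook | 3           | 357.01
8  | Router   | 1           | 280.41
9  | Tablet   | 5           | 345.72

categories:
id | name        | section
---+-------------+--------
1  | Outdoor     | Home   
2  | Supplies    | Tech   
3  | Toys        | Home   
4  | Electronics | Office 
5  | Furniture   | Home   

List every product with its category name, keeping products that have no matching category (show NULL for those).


LEFT JOIN keeps every row from products (the left table); where category_id has no match in categories, the category columns become NULL. Walk through each product:
  - product 1 (Stapler): category_id=5 -> matches Furniture
  - product 2 (Lamp): category_id=1 -> matches Outdoor
  - product 3 (Keyboard): category_id=NULL, no match -> kept with NULL
  - product 4 (Printer): category_id=1 -> matches Outdoor
  - product 5 (Phone): category_id=1 -> matches Outdoor
  - product 6 (Charger): category_id=1 -> matches Outdoor
  - product 7 (Notebook): category_id=3 -> matches Toys
  - product 8 (Router): category_id=1 -> matches Outdoor
  - product 9 (Tablet): category_id=5 -> matches Furniture
All 9 rows appear; 1 has NULL category.

SQL:
SELECT a.name, b.name AS category
FROM products a
LEFT JOIN categories b ON a.category_id = b.id

Result:
name     | category 
---------+----------
Stapler  | Furniture
Lamp     | Outdoor  
Keyboard | NULL     
Printer  | Outdoor  
Phone    | Outdoor  
Charger  | Outdoor  
Notebook | Toys     
Router   | Outdoor  
Tablet   | Furniture


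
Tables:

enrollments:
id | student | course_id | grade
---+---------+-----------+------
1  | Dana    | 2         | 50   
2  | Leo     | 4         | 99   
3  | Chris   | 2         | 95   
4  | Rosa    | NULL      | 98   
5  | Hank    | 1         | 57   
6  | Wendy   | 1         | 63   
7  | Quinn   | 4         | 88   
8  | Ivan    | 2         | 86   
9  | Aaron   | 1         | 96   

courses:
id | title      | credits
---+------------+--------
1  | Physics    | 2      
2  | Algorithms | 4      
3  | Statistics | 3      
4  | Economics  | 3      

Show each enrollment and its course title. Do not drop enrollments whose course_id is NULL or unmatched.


LEFT JOIN keeps every row from enrollments (the left table); where course_id has no match in courses, the course columns become NULL. Walk through each enrollment:
  - enrollment 1 (Dana): course_id=2 -> matches Algorithms
  - enrollment 2 (Leo): course_id=4 -> matches Economics
  - enrollment 3 (Chris): course_id=2 -> matches Algorithms
  - enrollment 4 (Rosa): course_id=NULL, no match -> kept with NULL
  - enrollment 5 (Hank): course_id=1 -> matches Physics
  - enrollment 6 (Wendy): course_id=1 -> matches Physics
  - enrollment 7 (Quinn): course_id=4 -> matches Economics
  - enrollment 8 (Ivan): course_id=2 -> matches Algorithms
  - enrollment 9 (Aaron): course_id=1 -> matches Physics
All 9 rows appear; 1 has NULL course.

SQL:
SELECT a.student, b.title AS course
FROM enrollments a
LEFT JOIN courses b ON a.course_id = b.id

Result:
student | course    
--------+-----------
Dana    | Algorithms
Leo     | Economics 
Chris   | Algorithms
Rosa    | NULL      
Hank    | Physics   
Wendy   | Physics   
Quinn   | Economics 
Ivan    | Algorithms
Aaron   | Physics   


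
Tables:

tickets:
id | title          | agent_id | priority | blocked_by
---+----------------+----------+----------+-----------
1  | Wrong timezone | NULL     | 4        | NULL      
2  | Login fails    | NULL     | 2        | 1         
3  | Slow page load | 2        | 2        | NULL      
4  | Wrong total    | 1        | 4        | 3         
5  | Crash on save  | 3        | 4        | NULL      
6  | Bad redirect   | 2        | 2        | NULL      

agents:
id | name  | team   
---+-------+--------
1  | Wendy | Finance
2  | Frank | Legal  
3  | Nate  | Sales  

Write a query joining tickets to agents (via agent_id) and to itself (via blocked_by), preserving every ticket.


Two LEFT JOINs from the same base table tickets: one to agents via agent_id, one to tickets itself via blocked_by. Both are LEFT so every ticket is preserved.
Match against agents:
  - ticket 1 (Wrong timezone): agent_id=NULL, no match -> kept with NULL
  - ticket 2 (Login fails): agent_id=NULL, no match -> kept with NULL
  - ticket 3 (Slow page load): agent_id=2 -> matches Frank
  - ticket 4 (Wrong total): agent_id=1 -> matches Wendy
  - ticket 5 (Crash on save): agent_id=3 -> matches Nate
  - ticket 6 (Bad redirect): agent_id=2 -> matches Frank
Match against tickets (self):
  - ticket 1 (Wrong timezone): blocked_by=NULL -> NULL
  - ticket 2 (Login fails): blocked_by=1 -> Wrong timezone
  - ticket 3 (Slow page load): blocked_by=NULL -> NULL
  - ticket 4 (Wrong total): blocked_by=3 -> Slow page load
  - ticket 5 (Crash on save): blocked_by=NULL -> NULL
  - ticket 6 (Bad redirect): blocked_by=NULL -> NULL

SQL:
SELECT a.title, b.name AS agent, c.title AS blocked_by
FROM tickets a
LEFT JOIN agents b ON a.agent_id = b.id
LEFT JOIN tickets c ON a.blocked_by = c.id

Result:
title          | agent | blocked_by    
---------------+-------+---------------
Wrong timezone | NULL  | NULL          
Login fails    | NULL  | Wrong timezone
Slow page load | Frank | NULL          
Wrong total    | Wendy | Slow page load
Crash on save  | Nate  | NULL          
Bad redirect   | Frank | NULL          


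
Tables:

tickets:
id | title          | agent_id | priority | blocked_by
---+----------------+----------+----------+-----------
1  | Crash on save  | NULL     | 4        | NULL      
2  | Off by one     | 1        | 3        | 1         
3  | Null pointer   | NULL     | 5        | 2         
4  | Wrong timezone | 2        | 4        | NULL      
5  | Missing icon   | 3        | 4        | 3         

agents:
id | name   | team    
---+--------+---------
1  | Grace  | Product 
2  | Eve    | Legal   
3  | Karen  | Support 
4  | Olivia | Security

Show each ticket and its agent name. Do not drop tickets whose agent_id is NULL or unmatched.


LEFT JOIN keeps every row from tickets (the left table); where agent_id has no match in agents, the agent columns become NULL. Walk through each ticket:
  - ticket 1 (Crash on save): agent_id=NULL, no match -> kept with NULL
  - ticket 2 (Off by one): agent_id=1 -> matches Grace
  - ticket 3 (Null pointer): agent_id=NULL, no match -> kept with NULL
  - ticket 4 (Wrong timezone): agent_id=2 -> matches Eve
  - ticket 5 (Missing icon): agent_id=3 -> matches Karen
All 5 rows appear; 2 have NULL agent.

SQL:
SELECT a.title, b.name AS agent
FROM tickets a
LEFT JOIN agents b ON a.agent_id = b.id

Result:
title          | agent
---------------+------
Crash on save  | NULL 
Off by one     | Grace
Null pointer   | NULL 
Wrong timezone | Eve  
Missing icon   | Karen


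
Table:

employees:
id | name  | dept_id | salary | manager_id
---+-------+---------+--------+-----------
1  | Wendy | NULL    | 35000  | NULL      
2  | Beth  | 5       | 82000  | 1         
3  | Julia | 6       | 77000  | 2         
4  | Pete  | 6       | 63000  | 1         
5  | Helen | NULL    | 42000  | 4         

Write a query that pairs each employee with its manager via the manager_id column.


This is a self-join: employees is joined to a second copy of itself, matching each row's manager_id to another row's id. Use LEFT JOIN so rows with manager_id=NULL are kept.
  - employee 1 (Wendy): manager_id=NULL -> NULL
  - employee 2 (Beth): manager_id=1 -> Wendy
  - employee 3 (Julia): manager_id=2 -> Beth
  - employee 4 (Pete): manager_id=1 -> Wendy
  - employee 5 (Helen): manager_id=4 -> Pete

SQL:
SELECT a.name AS item, b.name AS manager
FROM employees a
LEFT JOIN employees b ON a.manager_id = b.id

Result:
item  | manager
------+--------
Wendy | NULL   
Beth  | Wendy  
Julia | Beth   
Pete  | Wendy  
Helen | Pete   


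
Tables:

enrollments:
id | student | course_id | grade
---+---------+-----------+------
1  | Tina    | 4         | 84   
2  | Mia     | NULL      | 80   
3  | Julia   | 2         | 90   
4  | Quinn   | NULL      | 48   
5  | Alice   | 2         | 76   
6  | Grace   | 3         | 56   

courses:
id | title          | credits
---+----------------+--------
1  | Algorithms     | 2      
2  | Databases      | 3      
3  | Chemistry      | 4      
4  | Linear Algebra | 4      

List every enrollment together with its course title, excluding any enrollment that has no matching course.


INNER JOIN keeps only enrollments rows whose course_id matches an id in courses. Walk through each enrollment:
  - enrollment 1 (Tina): course_id=4 -> matches Linear Algebra
  - enrollment 2 (Mia): course_id=NULL, no match -> dropped
  - enrollment 3 (Julia): course_id=2 -> matches Databases
  - enrollment 4 (Quinn): course_id=NULL, no match -> dropped
  - enrollment 5 (Alice): course_id=2 -> matches Databases
  - enrollment 6 (Grace): course_id=3 -> matches Chemistry
So 2 of 6 rows are dropped.

SQL:
SELECT a.student, b.title AS course
FROM enrollments a
INNER JOIN courses b ON a.course_id = b.id

Result:
student | course        
--------+---------------
Tina    | Linear Algebra
Julia   | Databases     
Alice   | Databases     
Grace   | Chemistry     


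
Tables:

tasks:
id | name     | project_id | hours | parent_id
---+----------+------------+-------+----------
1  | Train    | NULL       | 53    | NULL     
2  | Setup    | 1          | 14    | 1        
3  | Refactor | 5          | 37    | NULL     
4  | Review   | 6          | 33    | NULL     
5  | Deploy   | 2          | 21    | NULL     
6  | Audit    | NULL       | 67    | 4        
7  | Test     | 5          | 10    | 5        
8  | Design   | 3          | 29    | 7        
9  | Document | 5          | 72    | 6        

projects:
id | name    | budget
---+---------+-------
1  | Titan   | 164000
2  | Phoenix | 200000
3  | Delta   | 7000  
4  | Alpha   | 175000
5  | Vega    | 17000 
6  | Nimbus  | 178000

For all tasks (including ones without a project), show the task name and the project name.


LEFT JOIN keeps every row from tasks (the left table); where project_id has no match in projects, the project columns become NULL. Walk through each task:
  - task 1 (Train): project_id=NULL, no match -> kept with NULL
  - task 2 (Setup): project_id=1 -> matches Titan
  - task 3 (Refactor): project_id=5 -> matches Vega
  - task 4 (Review): project_id=6 -> matches Nimbus
  - task 5 (Deploy): project_id=2 -> matches Phoenix
  - task 6 (Audit): project_id=NULL, no match -> kept with NULL
  - task 7 (Test): project_id=5 -> matches Vega
  - task 8 (Design): project_id=3 -> matches Delta
  - task 9 (Document): project_id=5 -> matches Vega
All 9 rows appear; 2 have NULL project.

SQL:
SELECT a.name, b.name AS project
FROM tasks a
LEFT JOIN projects b ON a.project_id = b.id

Result:
name     | project
---------+--------
Train    | NULL   
Setup    | Titan  
Refactor | Vega   
Review   | Nimbus 
Deploy   | Phoenix
Audit    | NULL   
Test     | Vega   
Design   | Delta  
Document | Vega   


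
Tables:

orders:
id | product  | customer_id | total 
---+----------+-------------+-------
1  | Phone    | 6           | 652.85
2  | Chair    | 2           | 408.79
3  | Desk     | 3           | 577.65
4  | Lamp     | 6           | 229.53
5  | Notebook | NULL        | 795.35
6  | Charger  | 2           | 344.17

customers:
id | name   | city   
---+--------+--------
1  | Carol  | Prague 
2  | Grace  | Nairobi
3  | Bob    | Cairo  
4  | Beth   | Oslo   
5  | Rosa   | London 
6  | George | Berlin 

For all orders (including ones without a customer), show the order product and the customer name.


LEFT JOIN keeps every row from orders (the left table); where customer_id has no match in customers, the customer columns become NULL. Walk through each order:
  - order 1 (Phone): customer_id=6 -> matches George
  - order 2 (Chair): customer_id=2 -> matches Grace
  - order 3 (Desk): customer_id=3 -> matches Bob
  - order 4 (Lamp): customer_id=6 -> matches George
  - order 5 (Notebook): customer_id=NULL, no match -> kept with NULL
  - order 6 (Charger): customer_id=2 -> matches Grace
All 6 rows appear; 1 has NULL customer.

SQL:
SELECT a.product, b.name AS customer
FROM orders a
LEFT JOIN customers b ON a.customer_id = b.id

Result:
product  | customer
---------+---------
Phone    | George  
Chair    | Grace   
Desk     | Bob     
Lamp     | George  
Notebook | NULL    
Charger  | Grace   


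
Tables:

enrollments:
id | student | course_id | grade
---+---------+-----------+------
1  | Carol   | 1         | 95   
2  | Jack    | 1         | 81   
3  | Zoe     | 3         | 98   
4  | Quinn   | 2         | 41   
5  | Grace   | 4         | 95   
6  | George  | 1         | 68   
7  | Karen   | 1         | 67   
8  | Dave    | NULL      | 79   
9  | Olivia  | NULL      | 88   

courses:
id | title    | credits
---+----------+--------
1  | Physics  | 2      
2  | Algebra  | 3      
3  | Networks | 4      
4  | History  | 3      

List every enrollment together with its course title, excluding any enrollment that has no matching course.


INNER JOIN keeps only enrollments rows whose course_id matches an id in courses. Walk through each enrollment:
  - enrollment 1 (Carol): course_id=1 -> matches Physics
  - enrollment 2 (Jack): course_id=1 -> matches Physics
  - enrollment 3 (Zoe): course_id=3 -> matches Networks
  - enrollment 4 (Quinn): course_id=2 -> matches Algebra
  - enrollment 5 (Grace): course_id=4 -> matches History
  - enrollment 6 (George): course_id=1 -> matches Physics
  - enrollment 7 (Karen): course_id=1 -> matches Physics
  - enrollment 8 (Dave): course_id=NULL, no match -> dropped
  - enrollment 9 (Olivia): course_id=NULL, no match -> dropped
So 2 of 9 rows are dropped.

SQL:
SELECT a.student, b.title AS course
FROM enrollments a
INNER JOIN courses b ON a.course_id = b.id

Result:
student | course  
--------+---------
Carol   | Physics 
Jack    | Physics 
Zoe     | Networks
Quinn   | Algebra 
Grace   | History 
George  | Physics 
Karen   | Physics 


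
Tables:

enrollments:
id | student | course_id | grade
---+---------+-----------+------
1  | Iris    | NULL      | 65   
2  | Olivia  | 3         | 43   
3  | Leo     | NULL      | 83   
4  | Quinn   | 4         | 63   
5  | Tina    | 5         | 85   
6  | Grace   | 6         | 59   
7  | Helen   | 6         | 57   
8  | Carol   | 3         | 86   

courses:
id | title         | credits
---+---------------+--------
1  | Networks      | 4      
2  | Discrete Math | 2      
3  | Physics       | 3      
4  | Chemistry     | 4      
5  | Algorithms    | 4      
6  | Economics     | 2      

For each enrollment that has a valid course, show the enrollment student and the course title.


INNER JOIN keeps only enrollments rows whose course_id matches an id in courses. Walk through each enrollment:
  - enrollment 1 (Iris): course_id=NULL, no match -> dropped
  - enrollment 2 (Olivia): course_id=3 -> matches Physics
  - enrollment 3 (Leo): course_id=NULL, no match -> dropped
  - enrollment 4 (Quinn): course_id=4 -> matches Chemistry
  - enrollment 5 (Tina): course_id=5 -> matches Algorithms
  - enrollment 6 (Grace): course_id=6 -> matches Economics
  - enrollment 7 (Helen): course_id=6 -> matches Economics
  - enrollment 8 (Carol): course_id=3 -> matches Physics
So 2 of 8 rows are dropped.

SQL:
SELECT a.student, b.title AS course
FROM enrollments a
INNER JOIN courses b ON a.course_id = b.id

Result:
student | course    
--------+-----------
Olivia  | Physics   
Quinn   | Chemistry 
Tina    | Algorithms
Grace   | Economics 
Helen   | Economics 
Carol   | Physics   


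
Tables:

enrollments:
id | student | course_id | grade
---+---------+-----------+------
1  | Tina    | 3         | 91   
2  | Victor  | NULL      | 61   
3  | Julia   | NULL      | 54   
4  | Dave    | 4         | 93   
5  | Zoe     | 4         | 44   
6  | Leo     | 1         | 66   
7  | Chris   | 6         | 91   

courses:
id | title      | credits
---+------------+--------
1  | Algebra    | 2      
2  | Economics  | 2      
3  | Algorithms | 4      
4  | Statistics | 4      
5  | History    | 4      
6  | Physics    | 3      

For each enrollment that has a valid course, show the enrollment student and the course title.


INNER JOIN keeps only enrollments rows whose course_id matches an id in courses. Walk through each enrollment:
  - enrollment 1 (Tina): course_id=3 -> matches Algorithms
  - enrollment 2 (Victor): course_id=NULL, no match -> dropped
  - enrollment 3 (Julia): course_id=NULL, no match -> dropped
  - enrollment 4 (Dave): course_id=4 -> matches Statistics
  - enrollment 5 (Zoe): course_id=4 -> matches Statistics
  - enrollment 6 (Leo): course_id=1 -> matches Algebra
  - enrollment 7 (Chris): course_id=6 -> matches Physics
So 2 of 7 rows are dropped.

SQL:
SELECT a.student, b.title AS course
FROM enrollments a
INNER JOIN courses b ON a.course_id = b.id

Result:
student | course    
--------+-----------
Tina    | Algorithms
Dave    | Statistics
Zoe     | Statistics
Leo     | Algebra   
Chris   | Physics   


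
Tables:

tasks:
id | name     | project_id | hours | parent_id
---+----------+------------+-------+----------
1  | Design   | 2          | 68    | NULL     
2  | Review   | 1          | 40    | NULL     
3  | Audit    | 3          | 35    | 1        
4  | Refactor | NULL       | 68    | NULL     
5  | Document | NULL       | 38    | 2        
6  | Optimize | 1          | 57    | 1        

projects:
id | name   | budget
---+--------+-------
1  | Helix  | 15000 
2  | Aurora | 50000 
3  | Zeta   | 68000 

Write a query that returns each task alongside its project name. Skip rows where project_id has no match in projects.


INNER JOIN keeps only tasks rows whose project_id matches an id in projects. Walk through each task:
  - task 1 (Design): project_id=2 -> matches Aurora
  - task 2 (Review): project_id=1 -> matches Helix
  - task 3 (Audit): project_id=3 -> matches Zeta
  - task 4 (Refactor): project_id=NULL, no match -> dropped
  - task 5 (Document): project_id=NULL, no match -> dropped
  - task 6 (Optimize): project_id=1 -> matches Helix
So 2 of 6 rows are dropped.

SQL:
SELECT a.name, b.name AS project
FROM tasks a
INNER JOIN projects b ON a.project_id = b.id

Result:
name     | project
---------+--------
Design   | Aurora 
Review   | Helix  
Audit    | Zeta   
Optimize | Helix  


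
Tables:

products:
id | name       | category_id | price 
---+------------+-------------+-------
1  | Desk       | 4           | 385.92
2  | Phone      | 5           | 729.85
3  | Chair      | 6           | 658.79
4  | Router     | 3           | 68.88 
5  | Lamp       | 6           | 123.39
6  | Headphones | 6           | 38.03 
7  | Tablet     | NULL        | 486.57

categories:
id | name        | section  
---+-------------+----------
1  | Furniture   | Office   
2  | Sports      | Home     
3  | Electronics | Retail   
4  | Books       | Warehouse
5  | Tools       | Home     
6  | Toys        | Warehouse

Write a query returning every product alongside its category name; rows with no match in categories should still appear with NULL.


LEFT JOIN keeps every row from products (the left table); where category_id has no match in categories, the category columns become NULL. Walk through each product:
  - product 1 (Desk): category_id=4 -> matches Books
  - product 2 (Phone): category_id=5 -> matches Tools
  - product 3 (Chair): category_id=6 -> matches Toys
  - product 4 (Router): category_id=3 -> matches Electronics
  - product 5 (Lamp): category_id=6 -> matches Toys
  - product 6 (Headphones): category_id=6 -> matches Toys
  - product 7 (Tablet): category_id=NULL, no match -> kept with NULL
All 7 rows appear; 1 has NULL category.

SQL:
SELECT a.name, b.name AS category
FROM products a
LEFT JOIN categories b ON a.category_id = b.id

Result:
name       | category   
-----------+------------
Desk       | Books      
Phone      | Tools      
Chair      | Toys       
Router     | Electronics
Lamp       | Toys       
Headphones | Toys       
Tablet     | NULL       


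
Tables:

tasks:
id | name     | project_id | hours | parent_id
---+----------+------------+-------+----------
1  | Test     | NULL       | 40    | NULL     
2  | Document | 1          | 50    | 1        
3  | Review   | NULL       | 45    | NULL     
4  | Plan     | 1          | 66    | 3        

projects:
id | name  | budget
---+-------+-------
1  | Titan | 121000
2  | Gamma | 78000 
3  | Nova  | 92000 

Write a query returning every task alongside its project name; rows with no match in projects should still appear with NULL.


LEFT JOIN keeps every row from tasks (the left table); where project_id has no match in projects, the project columns become NULL. Walk through each task:
  - task 1 (Test): project_id=NULL, no match -> kept with NULL
  - task 2 (Document): project_id=1 -> matches Titan
  - task 3 (Review): project_id=NULL, no match -> kept with NULL
  - task 4 (Plan): project_id=1 -> matches Titan
All 4 rows appear; 2 have NULL project.

SQL:
SELECT a.name, b.name AS project
FROM tasks a
LEFT JOIN projects b ON a.project_id = b.id

Result:
name     | project
---------+--------
Test     | NULL   
Document | Titan  
Review   | NULL   
Plan     | Titan  


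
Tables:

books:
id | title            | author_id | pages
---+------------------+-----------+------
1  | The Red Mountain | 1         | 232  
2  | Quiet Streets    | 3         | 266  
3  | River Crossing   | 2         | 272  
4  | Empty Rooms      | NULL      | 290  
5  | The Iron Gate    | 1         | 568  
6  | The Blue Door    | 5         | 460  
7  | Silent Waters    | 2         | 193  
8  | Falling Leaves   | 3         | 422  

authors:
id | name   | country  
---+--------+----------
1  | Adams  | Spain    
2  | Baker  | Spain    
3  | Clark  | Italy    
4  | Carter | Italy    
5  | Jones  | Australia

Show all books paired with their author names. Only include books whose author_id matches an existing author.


INNER JOIN keeps only books rows whose author_id matches an id in authors. Walk through each book:
  - book 1 (The Red Mountain): author_id=1 -> matches Adams
  - book 2 (Quiet Streets): author_id=3 -> matches Clark
  - book 3 (River Crossing): author_id=2 -> matches Baker
  - book 4 (Empty Rooms): author_id=NULL, no match -> dropped
  - book 5 (The Iron Gate): author_id=1 -> matches Adams
  - book 6 (The Blue Door): author_id=5 -> matches Jones
  - book 7 (Silent Waters): author_id=2 -> matches Baker
  - book 8 (Falling Leaves): author_id=3 -> matches Clark
So 1 of 8 rows is dropped.

SQL:
SELECT a.title, b.name AS author
FROM books a
INNER JOIN authors b ON a.author_id = b.id

Result:
title            | author
-----------------+-------
The Red Mountain | Adams 
Quiet Streets    | Clark 
River Crossing   | Baker 
The Iron Gate    | Adams 
The Blue Door    | Jones 
Silent Waters    | Baker 
Falling Leaves   | Clark 


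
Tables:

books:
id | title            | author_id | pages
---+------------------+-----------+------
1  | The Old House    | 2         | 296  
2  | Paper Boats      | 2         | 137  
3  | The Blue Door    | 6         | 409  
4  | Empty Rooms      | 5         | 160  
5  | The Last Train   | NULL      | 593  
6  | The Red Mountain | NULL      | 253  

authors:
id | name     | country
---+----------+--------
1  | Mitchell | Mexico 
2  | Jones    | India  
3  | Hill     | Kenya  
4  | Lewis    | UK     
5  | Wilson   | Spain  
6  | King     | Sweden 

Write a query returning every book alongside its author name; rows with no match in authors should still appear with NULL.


LEFT JOIN keeps every row from books (the left table); where author_id has no match in authors, the author columns become NULL. Walk through each book:
  - book 1 (The Old House): author_id=2 -> matches Jones
  - book 2 (Paper Boats): author_id=2 -> matches Jones
  - book 3 (The Blue Door): author_id=6 -> matches King
  - book 4 (Empty Rooms): author_id=5 -> matches Wilson
  - book 5 (The Last Train): author_id=NULL, no match -> kept with NULL
  - book 6 (The Red Mountain): author_id=NULL, no match -> kept with NULL
All 6 rows appear; 2 have NULL author.

SQL:
SELECT a.title, b.name AS author
FROM books a
LEFT JOIN authors b ON a.author_id = b.id

Result:
title            | author
-----------------+-------
The Old House    | Jones 
Paper Boats      | Jones 
The Blue Door    | King  
Empty Rooms      | Wilson
The Last Train   | NULL  
The Red Mountain | NULL  


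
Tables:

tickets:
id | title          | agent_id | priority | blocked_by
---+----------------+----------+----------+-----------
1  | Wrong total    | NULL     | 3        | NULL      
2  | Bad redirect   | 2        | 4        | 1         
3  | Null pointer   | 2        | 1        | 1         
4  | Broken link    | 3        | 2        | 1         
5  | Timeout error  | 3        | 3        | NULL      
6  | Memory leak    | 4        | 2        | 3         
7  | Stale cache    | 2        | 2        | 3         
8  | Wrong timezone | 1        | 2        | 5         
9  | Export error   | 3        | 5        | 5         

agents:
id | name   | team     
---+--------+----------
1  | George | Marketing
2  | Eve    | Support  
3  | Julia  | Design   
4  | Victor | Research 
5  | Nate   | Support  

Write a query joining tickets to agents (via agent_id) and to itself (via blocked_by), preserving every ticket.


Two LEFT JOINs from the same base table tickets: one to agents via agent_id, one to tickets itself via blocked_by. Both are LEFT so every ticket is preserved.
Match against agents:
  - ticket 1 (Wrong total): agent_id=NULL, no match -> kept with NULL
  - ticket 2 (Bad redirect): agent_id=2 -> matches Eve
  - ticket 3 (Null pointer): agent_id=2 -> matches Eve
  - ticket 4 (Broken link): agent_id=3 -> matches Julia
  - ticket 5 (Timeout error): agent_id=3 -> matches Julia
  - ticket 6 (Memory leak): agent_id=4 -> matches Victor
  - ticket 7 (Stale cache): agent_id=2 -> matches Eve
  - ticket 8 (Wrong timezone): agent_id=1 -> matches George
  - ticket 9 (Export error): agent_id=3 -> matches Julia
Match against tickets (self):
  - ticket 1 (Wrong total): blocked_by=NULL -> NULL
  - ticket 2 (Bad redirect): blocked_by=1 -> Wrong total
  - ticket 3 (Null pointer): blocked_by=1 -> Wrong total
  - ticket 4 (Broken link): blocked_by=1 -> Wrong total
  - ticket 5 (Timeout error): blocked_by=NULL -> NULL
  - ticket 6 (Memory leak): blocked_by=3 -> Null pointer
  - ticket 7 (Stale cache): blocked_by=3 -> Null pointer
  - ticket 8 (Wrong timezone): blocked_by=5 -> Timeout error
  - ticket 9 (Export error): blocked_by=5 -> Timeout error

SQL:
SELECT a.title, b.name AS agent, c.title AS blocked_by
FROM tickets a
LEFT JOIN agents b ON a.agent_id = b.id
LEFT JOIN tickets c ON a.blocked_by = c.id

Result:
title          | agent  | blocked_by   
---------------+--------+--------------
Wrong total    | NULL   | NULL         
Bad redirect   | Eve    | Wrong total  
Null pointer   | Eve    | Wrong total  
Broken link    | Julia  | Wrong total  
Timeout error  | Julia  | NULL         
Memory leak    | Victor | Null pointer 
Stale cache    | Eve    | Null pointer 
Wrong timezone | George | Timeout error
Export error   | Julia  | Timeout error


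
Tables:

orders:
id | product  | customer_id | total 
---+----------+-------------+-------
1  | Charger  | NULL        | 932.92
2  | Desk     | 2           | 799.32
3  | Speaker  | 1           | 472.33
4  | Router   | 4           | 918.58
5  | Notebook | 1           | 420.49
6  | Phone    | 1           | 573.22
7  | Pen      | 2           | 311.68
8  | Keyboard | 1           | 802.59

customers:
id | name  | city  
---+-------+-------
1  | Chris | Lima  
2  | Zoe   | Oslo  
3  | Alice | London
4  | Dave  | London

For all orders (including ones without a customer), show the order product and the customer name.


LEFT JOIN keeps every row from orders (the left table); where customer_id has no match in customers, the customer columns become NULL. Walk through each order:
  - order 1 (Charger): customer_id=NULL, no match -> kept with NULL
  - order 2 (Desk): customer_id=2 -> matches Zoe
  - order 3 (Speaker): customer_id=1 -> matches Chris
  - order 4 (Router): customer_id=4 -> matches Dave
  - order 5 (Notebook): customer_id=1 -> matches Chris
  - order 6 (Phone): customer_id=1 -> matches Chris
  - order 7 (Pen): customer_id=2 -> matches Zoe
  - order 8 (Keyboard): customer_id=1 -> matches Chris
All 8 rows appear; 1 has NULL customer.

SQL:
SELECT a.product, b.name AS customer
FROM orders a
LEFT JOIN customers b ON a.customer_id = b.id

Result:
product  | customer
---------+---------
Charger  | NULL    
Desk     | Zoe     
Speaker  | Chris   
Router   | Dave    
Notebook | Chris   
Phone    | Chris   
Pen      | Zoe     
Keyboard | Chris   


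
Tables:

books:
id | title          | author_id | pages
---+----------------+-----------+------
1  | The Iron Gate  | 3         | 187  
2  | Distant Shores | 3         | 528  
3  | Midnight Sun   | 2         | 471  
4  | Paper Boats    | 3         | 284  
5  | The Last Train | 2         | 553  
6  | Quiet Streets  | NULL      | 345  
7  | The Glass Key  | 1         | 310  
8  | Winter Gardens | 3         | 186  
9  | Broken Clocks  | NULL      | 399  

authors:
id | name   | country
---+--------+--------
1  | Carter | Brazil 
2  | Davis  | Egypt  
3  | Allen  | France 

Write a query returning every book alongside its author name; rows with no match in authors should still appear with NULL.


LEFT JOIN keeps every row from books (the left table); where author_id has no match in authors, the author columns become NULL. Walk through each book:
  - book 1 (The Iron Gate): author_id=3 -> matches Allen
  - book 2 (Distant Shores): author_id=3 -> matches Allen
  - book 3 (Midnight Sun): author_id=2 -> matches Davis
  - book 4 (Paper Boats): author_id=3 -> matches Allen
  - book 5 (The Last Train): author_id=2 -> matches Davis
  - book 6 (Quiet Streets): author_id=NULL, no match -> kept with NULL
  - book 7 (The Glass Key): author_id=1 -> matches Carter
  - book 8 (Winter Gardens): author_id=3 -> matches Allen
  - book 9 (Broken Clocks): author_id=NULL, no match -> kept with NULL
All 9 rows appear; 2 have NULL author.

SQL:
SELECT a.title, b.name AS author
FROM books a
LEFT JOIN authors b ON a.author_id = b.id

Result:
title          | author
---------------+-------
The Iron Gate  | Allen 
Distant Shores | Allen 
Midnight Sun   | Davis 
Paper Boats    | Allen 
The Last Train | Davis 
Quiet Streets  | NULL  
The Glass Key  | Carter
Winter Gardens | Allen 
Broken Clocks  | NULL  


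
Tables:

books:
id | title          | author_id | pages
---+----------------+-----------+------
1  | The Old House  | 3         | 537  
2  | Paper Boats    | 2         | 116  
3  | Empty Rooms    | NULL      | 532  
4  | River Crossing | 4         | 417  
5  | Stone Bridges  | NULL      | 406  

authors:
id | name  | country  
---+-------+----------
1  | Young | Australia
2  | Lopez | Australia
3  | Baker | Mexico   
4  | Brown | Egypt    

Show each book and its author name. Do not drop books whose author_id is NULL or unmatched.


LEFT JOIN keeps every row from books (the left table); where author_id has no match in authors, the author columns become NULL. Walk through each book:
  - book 1 (The Old House): author_id=3 -> matches Baker
  - book 2 (Paper Boats): author_id=2 -> matches Lopez
  - book 3 (Empty Rooms): author_id=NULL, no match -> kept with NULL
  - book 4 (River Crossing): author_id=4 -> matches Brown
  - book 5 (Stone Bridges): author_id=NULL, no match -> kept with NULL
All 5 rows appear; 2 have NULL author.

SQL:
SELECT a.title, b.name AS author
FROM books a
LEFT JOIN authors b ON a.author_id = b.id

Result:
title          | author
---------------+-------
The Old House  | Baker 
Paper Boats    | Lopez 
Empty Rooms    | NULL  
River Crossing | Brown 
Stone Bridges  | NULL  


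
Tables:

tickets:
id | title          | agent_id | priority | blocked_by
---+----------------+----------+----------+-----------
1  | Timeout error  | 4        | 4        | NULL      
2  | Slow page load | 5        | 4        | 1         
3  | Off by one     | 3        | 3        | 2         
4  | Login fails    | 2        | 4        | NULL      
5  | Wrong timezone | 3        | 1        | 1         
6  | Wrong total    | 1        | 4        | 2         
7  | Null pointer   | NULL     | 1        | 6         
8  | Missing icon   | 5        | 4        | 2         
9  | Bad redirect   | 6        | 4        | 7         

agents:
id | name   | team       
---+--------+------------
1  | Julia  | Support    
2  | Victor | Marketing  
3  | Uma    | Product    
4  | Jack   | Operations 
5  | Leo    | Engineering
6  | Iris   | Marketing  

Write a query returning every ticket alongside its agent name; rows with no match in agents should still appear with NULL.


LEFT JOIN keeps every row from tickets (the left table); where agent_id has no match in agents, the agent columns become NULL. Walk through each ticket:
  - ticket 1 (Timeout error): agent_id=4 -> matches Jack
  - ticket 2 (Slow page load): agent_id=5 -> matches Leo
  - ticket 3 (Off by one): agent_id=3 -> matches Uma
  - ticket 4 (Login fails): agent_id=2 -> matches Victor
  - ticket 5 (Wrong timezone): agent_id=3 -> matches Uma
  - ticket 6 (Wrong total): agent_id=1 -> matches Julia
  - ticket 7 (Null pointer): agent_id=NULL, no match -> kept with NULL
  - ticket 8 (Missing icon): agent_id=5 -> matches Leo
  - ticket 9 (Bad redirect): agent_id=6 -> matches Iris
All 9 rows appear; 1 has NULL agent.

SQL:
SELECT a.title, b.name AS agent
FROM tickets a
LEFT JOIN agents b ON a.agent_id = b.id

Result:
title          | agent 
---------------+-------
Timeout error  | Jack  
Slow page load | Leo   
Off by one     | Uma   
Login fails    | Victor
Wrong timezone | Uma   
Wrong total    | Julia 
Null pointer   | NULL  
Missing icon   | Leo   
Bad redirect   | Iris  
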